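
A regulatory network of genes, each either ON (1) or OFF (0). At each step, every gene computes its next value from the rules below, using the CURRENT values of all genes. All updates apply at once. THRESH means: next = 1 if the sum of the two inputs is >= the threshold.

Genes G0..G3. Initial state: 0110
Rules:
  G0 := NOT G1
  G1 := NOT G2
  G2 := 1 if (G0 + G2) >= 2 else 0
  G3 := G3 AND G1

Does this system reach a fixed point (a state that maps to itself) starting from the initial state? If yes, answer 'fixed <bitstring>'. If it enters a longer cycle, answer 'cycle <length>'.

Answer: fixed 0100

Derivation:
Step 0: 0110
Step 1: G0=NOT G1=NOT 1=0 G1=NOT G2=NOT 1=0 G2=(0+1>=2)=0 G3=G3&G1=0&1=0 -> 0000
Step 2: G0=NOT G1=NOT 0=1 G1=NOT G2=NOT 0=1 G2=(0+0>=2)=0 G3=G3&G1=0&0=0 -> 1100
Step 3: G0=NOT G1=NOT 1=0 G1=NOT G2=NOT 0=1 G2=(1+0>=2)=0 G3=G3&G1=0&1=0 -> 0100
Step 4: G0=NOT G1=NOT 1=0 G1=NOT G2=NOT 0=1 G2=(0+0>=2)=0 G3=G3&G1=0&1=0 -> 0100
Fixed point reached at step 3: 0100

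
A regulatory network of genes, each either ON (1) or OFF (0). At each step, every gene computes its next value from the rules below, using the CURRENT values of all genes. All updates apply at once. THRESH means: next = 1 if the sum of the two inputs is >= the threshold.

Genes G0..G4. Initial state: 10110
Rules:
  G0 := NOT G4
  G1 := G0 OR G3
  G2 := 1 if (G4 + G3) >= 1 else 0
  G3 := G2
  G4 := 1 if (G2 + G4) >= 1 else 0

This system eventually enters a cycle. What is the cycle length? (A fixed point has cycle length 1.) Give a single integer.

Answer: 1

Derivation:
Step 0: 10110
Step 1: G0=NOT G4=NOT 0=1 G1=G0|G3=1|1=1 G2=(0+1>=1)=1 G3=G2=1 G4=(1+0>=1)=1 -> 11111
Step 2: G0=NOT G4=NOT 1=0 G1=G0|G3=1|1=1 G2=(1+1>=1)=1 G3=G2=1 G4=(1+1>=1)=1 -> 01111
Step 3: G0=NOT G4=NOT 1=0 G1=G0|G3=0|1=1 G2=(1+1>=1)=1 G3=G2=1 G4=(1+1>=1)=1 -> 01111
State from step 3 equals state from step 2 -> cycle length 1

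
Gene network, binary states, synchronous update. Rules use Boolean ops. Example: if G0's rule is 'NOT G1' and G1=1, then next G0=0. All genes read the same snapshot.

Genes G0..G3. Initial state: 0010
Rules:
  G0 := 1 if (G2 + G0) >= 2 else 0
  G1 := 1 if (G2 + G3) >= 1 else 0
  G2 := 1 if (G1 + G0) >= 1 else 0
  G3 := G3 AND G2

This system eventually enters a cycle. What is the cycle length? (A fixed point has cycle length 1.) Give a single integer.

Answer: 2

Derivation:
Step 0: 0010
Step 1: G0=(1+0>=2)=0 G1=(1+0>=1)=1 G2=(0+0>=1)=0 G3=G3&G2=0&1=0 -> 0100
Step 2: G0=(0+0>=2)=0 G1=(0+0>=1)=0 G2=(1+0>=1)=1 G3=G3&G2=0&0=0 -> 0010
State from step 2 equals state from step 0 -> cycle length 2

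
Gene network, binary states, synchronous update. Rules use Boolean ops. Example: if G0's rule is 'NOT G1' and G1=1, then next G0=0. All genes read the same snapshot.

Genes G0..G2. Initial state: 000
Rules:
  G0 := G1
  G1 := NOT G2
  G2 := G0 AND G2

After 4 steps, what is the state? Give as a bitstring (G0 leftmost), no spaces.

Step 1: G0=G1=0 G1=NOT G2=NOT 0=1 G2=G0&G2=0&0=0 -> 010
Step 2: G0=G1=1 G1=NOT G2=NOT 0=1 G2=G0&G2=0&0=0 -> 110
Step 3: G0=G1=1 G1=NOT G2=NOT 0=1 G2=G0&G2=1&0=0 -> 110
Step 4: G0=G1=1 G1=NOT G2=NOT 0=1 G2=G0&G2=1&0=0 -> 110

110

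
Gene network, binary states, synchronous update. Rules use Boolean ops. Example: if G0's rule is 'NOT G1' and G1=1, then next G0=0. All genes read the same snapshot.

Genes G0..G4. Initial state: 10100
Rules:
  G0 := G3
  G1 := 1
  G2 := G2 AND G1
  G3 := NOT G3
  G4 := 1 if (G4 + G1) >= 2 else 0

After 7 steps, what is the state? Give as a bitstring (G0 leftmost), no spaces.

Step 1: G0=G3=0 G1=1(const) G2=G2&G1=1&0=0 G3=NOT G3=NOT 0=1 G4=(0+0>=2)=0 -> 01010
Step 2: G0=G3=1 G1=1(const) G2=G2&G1=0&1=0 G3=NOT G3=NOT 1=0 G4=(0+1>=2)=0 -> 11000
Step 3: G0=G3=0 G1=1(const) G2=G2&G1=0&1=0 G3=NOT G3=NOT 0=1 G4=(0+1>=2)=0 -> 01010
Step 4: G0=G3=1 G1=1(const) G2=G2&G1=0&1=0 G3=NOT G3=NOT 1=0 G4=(0+1>=2)=0 -> 11000
Step 5: G0=G3=0 G1=1(const) G2=G2&G1=0&1=0 G3=NOT G3=NOT 0=1 G4=(0+1>=2)=0 -> 01010
Step 6: G0=G3=1 G1=1(const) G2=G2&G1=0&1=0 G3=NOT G3=NOT 1=0 G4=(0+1>=2)=0 -> 11000
Step 7: G0=G3=0 G1=1(const) G2=G2&G1=0&1=0 G3=NOT G3=NOT 0=1 G4=(0+1>=2)=0 -> 01010

01010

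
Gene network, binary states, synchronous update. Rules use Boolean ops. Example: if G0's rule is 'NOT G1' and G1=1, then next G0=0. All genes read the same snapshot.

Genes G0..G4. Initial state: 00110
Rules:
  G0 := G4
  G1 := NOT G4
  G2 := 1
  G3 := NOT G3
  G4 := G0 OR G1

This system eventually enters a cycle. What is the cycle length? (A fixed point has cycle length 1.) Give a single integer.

Step 0: 00110
Step 1: G0=G4=0 G1=NOT G4=NOT 0=1 G2=1(const) G3=NOT G3=NOT 1=0 G4=G0|G1=0|0=0 -> 01100
Step 2: G0=G4=0 G1=NOT G4=NOT 0=1 G2=1(const) G3=NOT G3=NOT 0=1 G4=G0|G1=0|1=1 -> 01111
Step 3: G0=G4=1 G1=NOT G4=NOT 1=0 G2=1(const) G3=NOT G3=NOT 1=0 G4=G0|G1=0|1=1 -> 10101
Step 4: G0=G4=1 G1=NOT G4=NOT 1=0 G2=1(const) G3=NOT G3=NOT 0=1 G4=G0|G1=1|0=1 -> 10111
Step 5: G0=G4=1 G1=NOT G4=NOT 1=0 G2=1(const) G3=NOT G3=NOT 1=0 G4=G0|G1=1|0=1 -> 10101
State from step 5 equals state from step 3 -> cycle length 2

Answer: 2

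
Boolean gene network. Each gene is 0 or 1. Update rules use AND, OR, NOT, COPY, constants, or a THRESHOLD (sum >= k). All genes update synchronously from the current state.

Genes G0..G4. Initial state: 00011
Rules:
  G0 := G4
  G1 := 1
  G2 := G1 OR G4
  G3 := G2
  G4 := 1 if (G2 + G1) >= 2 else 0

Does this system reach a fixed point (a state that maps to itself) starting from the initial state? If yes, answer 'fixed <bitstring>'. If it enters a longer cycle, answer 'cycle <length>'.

Answer: fixed 11111

Derivation:
Step 0: 00011
Step 1: G0=G4=1 G1=1(const) G2=G1|G4=0|1=1 G3=G2=0 G4=(0+0>=2)=0 -> 11100
Step 2: G0=G4=0 G1=1(const) G2=G1|G4=1|0=1 G3=G2=1 G4=(1+1>=2)=1 -> 01111
Step 3: G0=G4=1 G1=1(const) G2=G1|G4=1|1=1 G3=G2=1 G4=(1+1>=2)=1 -> 11111
Step 4: G0=G4=1 G1=1(const) G2=G1|G4=1|1=1 G3=G2=1 G4=(1+1>=2)=1 -> 11111
Fixed point reached at step 3: 11111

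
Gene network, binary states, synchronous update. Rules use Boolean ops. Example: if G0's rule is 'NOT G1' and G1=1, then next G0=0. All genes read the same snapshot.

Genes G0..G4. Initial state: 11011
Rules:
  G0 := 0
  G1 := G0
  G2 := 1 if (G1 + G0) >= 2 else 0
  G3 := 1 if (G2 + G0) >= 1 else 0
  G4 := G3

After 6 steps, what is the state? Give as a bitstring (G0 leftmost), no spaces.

Step 1: G0=0(const) G1=G0=1 G2=(1+1>=2)=1 G3=(0+1>=1)=1 G4=G3=1 -> 01111
Step 2: G0=0(const) G1=G0=0 G2=(1+0>=2)=0 G3=(1+0>=1)=1 G4=G3=1 -> 00011
Step 3: G0=0(const) G1=G0=0 G2=(0+0>=2)=0 G3=(0+0>=1)=0 G4=G3=1 -> 00001
Step 4: G0=0(const) G1=G0=0 G2=(0+0>=2)=0 G3=(0+0>=1)=0 G4=G3=0 -> 00000
Step 5: G0=0(const) G1=G0=0 G2=(0+0>=2)=0 G3=(0+0>=1)=0 G4=G3=0 -> 00000
Step 6: G0=0(const) G1=G0=0 G2=(0+0>=2)=0 G3=(0+0>=1)=0 G4=G3=0 -> 00000

00000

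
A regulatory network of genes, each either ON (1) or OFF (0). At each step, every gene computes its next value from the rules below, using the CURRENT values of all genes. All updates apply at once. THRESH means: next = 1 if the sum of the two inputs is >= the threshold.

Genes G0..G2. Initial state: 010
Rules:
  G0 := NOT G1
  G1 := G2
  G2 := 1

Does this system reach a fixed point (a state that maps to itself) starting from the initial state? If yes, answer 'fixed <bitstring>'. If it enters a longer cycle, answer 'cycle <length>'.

Answer: fixed 011

Derivation:
Step 0: 010
Step 1: G0=NOT G1=NOT 1=0 G1=G2=0 G2=1(const) -> 001
Step 2: G0=NOT G1=NOT 0=1 G1=G2=1 G2=1(const) -> 111
Step 3: G0=NOT G1=NOT 1=0 G1=G2=1 G2=1(const) -> 011
Step 4: G0=NOT G1=NOT 1=0 G1=G2=1 G2=1(const) -> 011
Fixed point reached at step 3: 011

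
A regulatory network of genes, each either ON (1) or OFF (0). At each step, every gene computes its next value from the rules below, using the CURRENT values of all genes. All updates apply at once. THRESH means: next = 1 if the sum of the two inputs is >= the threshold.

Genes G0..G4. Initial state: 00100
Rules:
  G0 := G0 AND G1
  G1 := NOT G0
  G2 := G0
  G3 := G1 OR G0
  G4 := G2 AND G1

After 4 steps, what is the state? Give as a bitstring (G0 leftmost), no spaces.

Step 1: G0=G0&G1=0&0=0 G1=NOT G0=NOT 0=1 G2=G0=0 G3=G1|G0=0|0=0 G4=G2&G1=1&0=0 -> 01000
Step 2: G0=G0&G1=0&1=0 G1=NOT G0=NOT 0=1 G2=G0=0 G3=G1|G0=1|0=1 G4=G2&G1=0&1=0 -> 01010
Step 3: G0=G0&G1=0&1=0 G1=NOT G0=NOT 0=1 G2=G0=0 G3=G1|G0=1|0=1 G4=G2&G1=0&1=0 -> 01010
Step 4: G0=G0&G1=0&1=0 G1=NOT G0=NOT 0=1 G2=G0=0 G3=G1|G0=1|0=1 G4=G2&G1=0&1=0 -> 01010

01010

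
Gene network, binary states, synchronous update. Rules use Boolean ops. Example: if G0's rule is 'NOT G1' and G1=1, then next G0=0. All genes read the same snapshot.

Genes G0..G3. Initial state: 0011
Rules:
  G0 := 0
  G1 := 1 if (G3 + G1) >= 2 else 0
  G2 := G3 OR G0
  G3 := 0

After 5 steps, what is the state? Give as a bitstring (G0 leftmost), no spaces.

Step 1: G0=0(const) G1=(1+0>=2)=0 G2=G3|G0=1|0=1 G3=0(const) -> 0010
Step 2: G0=0(const) G1=(0+0>=2)=0 G2=G3|G0=0|0=0 G3=0(const) -> 0000
Step 3: G0=0(const) G1=(0+0>=2)=0 G2=G3|G0=0|0=0 G3=0(const) -> 0000
Step 4: G0=0(const) G1=(0+0>=2)=0 G2=G3|G0=0|0=0 G3=0(const) -> 0000
Step 5: G0=0(const) G1=(0+0>=2)=0 G2=G3|G0=0|0=0 G3=0(const) -> 0000

0000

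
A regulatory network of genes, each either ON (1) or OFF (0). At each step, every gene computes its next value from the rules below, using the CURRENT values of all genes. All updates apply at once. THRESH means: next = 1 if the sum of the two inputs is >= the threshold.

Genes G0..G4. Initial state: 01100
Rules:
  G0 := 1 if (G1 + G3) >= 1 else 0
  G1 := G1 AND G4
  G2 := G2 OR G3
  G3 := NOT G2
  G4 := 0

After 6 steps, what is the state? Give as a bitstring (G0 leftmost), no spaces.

Step 1: G0=(1+0>=1)=1 G1=G1&G4=1&0=0 G2=G2|G3=1|0=1 G3=NOT G2=NOT 1=0 G4=0(const) -> 10100
Step 2: G0=(0+0>=1)=0 G1=G1&G4=0&0=0 G2=G2|G3=1|0=1 G3=NOT G2=NOT 1=0 G4=0(const) -> 00100
Step 3: G0=(0+0>=1)=0 G1=G1&G4=0&0=0 G2=G2|G3=1|0=1 G3=NOT G2=NOT 1=0 G4=0(const) -> 00100
Step 4: G0=(0+0>=1)=0 G1=G1&G4=0&0=0 G2=G2|G3=1|0=1 G3=NOT G2=NOT 1=0 G4=0(const) -> 00100
Step 5: G0=(0+0>=1)=0 G1=G1&G4=0&0=0 G2=G2|G3=1|0=1 G3=NOT G2=NOT 1=0 G4=0(const) -> 00100
Step 6: G0=(0+0>=1)=0 G1=G1&G4=0&0=0 G2=G2|G3=1|0=1 G3=NOT G2=NOT 1=0 G4=0(const) -> 00100

00100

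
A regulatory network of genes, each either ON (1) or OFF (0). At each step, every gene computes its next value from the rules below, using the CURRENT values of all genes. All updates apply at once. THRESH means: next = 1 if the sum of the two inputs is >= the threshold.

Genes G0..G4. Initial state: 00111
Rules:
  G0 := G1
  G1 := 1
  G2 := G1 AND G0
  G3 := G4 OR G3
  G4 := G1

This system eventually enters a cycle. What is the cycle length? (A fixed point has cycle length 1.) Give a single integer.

Step 0: 00111
Step 1: G0=G1=0 G1=1(const) G2=G1&G0=0&0=0 G3=G4|G3=1|1=1 G4=G1=0 -> 01010
Step 2: G0=G1=1 G1=1(const) G2=G1&G0=1&0=0 G3=G4|G3=0|1=1 G4=G1=1 -> 11011
Step 3: G0=G1=1 G1=1(const) G2=G1&G0=1&1=1 G3=G4|G3=1|1=1 G4=G1=1 -> 11111
Step 4: G0=G1=1 G1=1(const) G2=G1&G0=1&1=1 G3=G4|G3=1|1=1 G4=G1=1 -> 11111
State from step 4 equals state from step 3 -> cycle length 1

Answer: 1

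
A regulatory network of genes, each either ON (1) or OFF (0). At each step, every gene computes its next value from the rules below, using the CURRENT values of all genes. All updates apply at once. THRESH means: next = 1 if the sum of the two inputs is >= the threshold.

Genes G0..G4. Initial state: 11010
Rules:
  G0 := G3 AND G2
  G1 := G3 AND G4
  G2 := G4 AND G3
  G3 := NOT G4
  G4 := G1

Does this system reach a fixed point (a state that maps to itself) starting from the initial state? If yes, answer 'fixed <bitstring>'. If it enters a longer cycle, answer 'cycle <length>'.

Answer: cycle 2

Derivation:
Step 0: 11010
Step 1: G0=G3&G2=1&0=0 G1=G3&G4=1&0=0 G2=G4&G3=0&1=0 G3=NOT G4=NOT 0=1 G4=G1=1 -> 00011
Step 2: G0=G3&G2=1&0=0 G1=G3&G4=1&1=1 G2=G4&G3=1&1=1 G3=NOT G4=NOT 1=0 G4=G1=0 -> 01100
Step 3: G0=G3&G2=0&1=0 G1=G3&G4=0&0=0 G2=G4&G3=0&0=0 G3=NOT G4=NOT 0=1 G4=G1=1 -> 00011
Cycle of length 2 starting at step 1 -> no fixed point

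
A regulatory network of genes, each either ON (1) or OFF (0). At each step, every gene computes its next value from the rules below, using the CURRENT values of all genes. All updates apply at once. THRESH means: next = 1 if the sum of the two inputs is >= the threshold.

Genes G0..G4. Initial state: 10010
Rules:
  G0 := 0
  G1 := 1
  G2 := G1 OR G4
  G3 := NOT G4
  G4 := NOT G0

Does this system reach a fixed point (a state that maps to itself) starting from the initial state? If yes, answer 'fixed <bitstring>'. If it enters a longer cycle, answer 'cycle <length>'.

Answer: fixed 01101

Derivation:
Step 0: 10010
Step 1: G0=0(const) G1=1(const) G2=G1|G4=0|0=0 G3=NOT G4=NOT 0=1 G4=NOT G0=NOT 1=0 -> 01010
Step 2: G0=0(const) G1=1(const) G2=G1|G4=1|0=1 G3=NOT G4=NOT 0=1 G4=NOT G0=NOT 0=1 -> 01111
Step 3: G0=0(const) G1=1(const) G2=G1|G4=1|1=1 G3=NOT G4=NOT 1=0 G4=NOT G0=NOT 0=1 -> 01101
Step 4: G0=0(const) G1=1(const) G2=G1|G4=1|1=1 G3=NOT G4=NOT 1=0 G4=NOT G0=NOT 0=1 -> 01101
Fixed point reached at step 3: 01101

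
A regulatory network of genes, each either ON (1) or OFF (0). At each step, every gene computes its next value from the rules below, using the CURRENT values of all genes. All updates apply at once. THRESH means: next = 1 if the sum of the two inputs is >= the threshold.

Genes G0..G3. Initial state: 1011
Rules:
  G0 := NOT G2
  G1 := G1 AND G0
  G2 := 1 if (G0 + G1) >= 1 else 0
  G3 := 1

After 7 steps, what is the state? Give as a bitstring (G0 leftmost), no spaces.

Step 1: G0=NOT G2=NOT 1=0 G1=G1&G0=0&1=0 G2=(1+0>=1)=1 G3=1(const) -> 0011
Step 2: G0=NOT G2=NOT 1=0 G1=G1&G0=0&0=0 G2=(0+0>=1)=0 G3=1(const) -> 0001
Step 3: G0=NOT G2=NOT 0=1 G1=G1&G0=0&0=0 G2=(0+0>=1)=0 G3=1(const) -> 1001
Step 4: G0=NOT G2=NOT 0=1 G1=G1&G0=0&1=0 G2=(1+0>=1)=1 G3=1(const) -> 1011
Step 5: G0=NOT G2=NOT 1=0 G1=G1&G0=0&1=0 G2=(1+0>=1)=1 G3=1(const) -> 0011
Step 6: G0=NOT G2=NOT 1=0 G1=G1&G0=0&0=0 G2=(0+0>=1)=0 G3=1(const) -> 0001
Step 7: G0=NOT G2=NOT 0=1 G1=G1&G0=0&0=0 G2=(0+0>=1)=0 G3=1(const) -> 1001

1001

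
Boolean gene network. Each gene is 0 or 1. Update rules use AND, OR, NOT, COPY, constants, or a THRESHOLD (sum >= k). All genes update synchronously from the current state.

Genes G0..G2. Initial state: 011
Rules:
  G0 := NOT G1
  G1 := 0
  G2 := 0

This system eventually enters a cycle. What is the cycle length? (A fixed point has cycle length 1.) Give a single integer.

Step 0: 011
Step 1: G0=NOT G1=NOT 1=0 G1=0(const) G2=0(const) -> 000
Step 2: G0=NOT G1=NOT 0=1 G1=0(const) G2=0(const) -> 100
Step 3: G0=NOT G1=NOT 0=1 G1=0(const) G2=0(const) -> 100
State from step 3 equals state from step 2 -> cycle length 1

Answer: 1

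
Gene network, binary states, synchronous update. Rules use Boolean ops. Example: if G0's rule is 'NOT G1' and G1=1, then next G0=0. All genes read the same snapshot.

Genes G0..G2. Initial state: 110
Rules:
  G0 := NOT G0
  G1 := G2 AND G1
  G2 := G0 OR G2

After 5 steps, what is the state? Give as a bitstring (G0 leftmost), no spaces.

Step 1: G0=NOT G0=NOT 1=0 G1=G2&G1=0&1=0 G2=G0|G2=1|0=1 -> 001
Step 2: G0=NOT G0=NOT 0=1 G1=G2&G1=1&0=0 G2=G0|G2=0|1=1 -> 101
Step 3: G0=NOT G0=NOT 1=0 G1=G2&G1=1&0=0 G2=G0|G2=1|1=1 -> 001
Step 4: G0=NOT G0=NOT 0=1 G1=G2&G1=1&0=0 G2=G0|G2=0|1=1 -> 101
Step 5: G0=NOT G0=NOT 1=0 G1=G2&G1=1&0=0 G2=G0|G2=1|1=1 -> 001

001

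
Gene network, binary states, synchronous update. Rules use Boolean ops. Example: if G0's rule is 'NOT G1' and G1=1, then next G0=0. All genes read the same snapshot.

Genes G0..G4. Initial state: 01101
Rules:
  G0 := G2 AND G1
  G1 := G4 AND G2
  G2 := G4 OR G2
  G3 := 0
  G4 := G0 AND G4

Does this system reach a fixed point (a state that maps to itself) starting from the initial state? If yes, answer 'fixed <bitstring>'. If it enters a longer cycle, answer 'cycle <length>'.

Step 0: 01101
Step 1: G0=G2&G1=1&1=1 G1=G4&G2=1&1=1 G2=G4|G2=1|1=1 G3=0(const) G4=G0&G4=0&1=0 -> 11100
Step 2: G0=G2&G1=1&1=1 G1=G4&G2=0&1=0 G2=G4|G2=0|1=1 G3=0(const) G4=G0&G4=1&0=0 -> 10100
Step 3: G0=G2&G1=1&0=0 G1=G4&G2=0&1=0 G2=G4|G2=0|1=1 G3=0(const) G4=G0&G4=1&0=0 -> 00100
Step 4: G0=G2&G1=1&0=0 G1=G4&G2=0&1=0 G2=G4|G2=0|1=1 G3=0(const) G4=G0&G4=0&0=0 -> 00100
Fixed point reached at step 3: 00100

Answer: fixed 00100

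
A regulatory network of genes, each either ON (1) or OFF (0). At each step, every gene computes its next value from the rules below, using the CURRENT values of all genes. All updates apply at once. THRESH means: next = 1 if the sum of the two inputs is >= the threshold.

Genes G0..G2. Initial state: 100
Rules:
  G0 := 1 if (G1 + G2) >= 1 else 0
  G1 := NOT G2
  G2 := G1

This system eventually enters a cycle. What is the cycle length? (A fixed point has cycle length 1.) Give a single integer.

Step 0: 100
Step 1: G0=(0+0>=1)=0 G1=NOT G2=NOT 0=1 G2=G1=0 -> 010
Step 2: G0=(1+0>=1)=1 G1=NOT G2=NOT 0=1 G2=G1=1 -> 111
Step 3: G0=(1+1>=1)=1 G1=NOT G2=NOT 1=0 G2=G1=1 -> 101
Step 4: G0=(0+1>=1)=1 G1=NOT G2=NOT 1=0 G2=G1=0 -> 100
State from step 4 equals state from step 0 -> cycle length 4

Answer: 4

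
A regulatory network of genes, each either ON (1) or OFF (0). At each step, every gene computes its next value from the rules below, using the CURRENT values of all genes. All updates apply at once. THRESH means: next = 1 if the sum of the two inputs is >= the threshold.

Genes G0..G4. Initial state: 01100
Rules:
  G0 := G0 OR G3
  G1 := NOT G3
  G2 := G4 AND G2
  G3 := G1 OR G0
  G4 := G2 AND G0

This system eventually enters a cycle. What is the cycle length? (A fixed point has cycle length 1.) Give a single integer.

Step 0: 01100
Step 1: G0=G0|G3=0|0=0 G1=NOT G3=NOT 0=1 G2=G4&G2=0&1=0 G3=G1|G0=1|0=1 G4=G2&G0=1&0=0 -> 01010
Step 2: G0=G0|G3=0|1=1 G1=NOT G3=NOT 1=0 G2=G4&G2=0&0=0 G3=G1|G0=1|0=1 G4=G2&G0=0&0=0 -> 10010
Step 3: G0=G0|G3=1|1=1 G1=NOT G3=NOT 1=0 G2=G4&G2=0&0=0 G3=G1|G0=0|1=1 G4=G2&G0=0&1=0 -> 10010
State from step 3 equals state from step 2 -> cycle length 1

Answer: 1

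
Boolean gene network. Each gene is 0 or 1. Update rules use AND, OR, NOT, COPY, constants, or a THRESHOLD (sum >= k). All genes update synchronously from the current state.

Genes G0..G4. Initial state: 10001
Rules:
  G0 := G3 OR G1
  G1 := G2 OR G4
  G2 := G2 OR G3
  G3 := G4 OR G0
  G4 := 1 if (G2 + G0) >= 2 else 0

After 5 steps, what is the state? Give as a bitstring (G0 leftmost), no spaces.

Step 1: G0=G3|G1=0|0=0 G1=G2|G4=0|1=1 G2=G2|G3=0|0=0 G3=G4|G0=1|1=1 G4=(0+1>=2)=0 -> 01010
Step 2: G0=G3|G1=1|1=1 G1=G2|G4=0|0=0 G2=G2|G3=0|1=1 G3=G4|G0=0|0=0 G4=(0+0>=2)=0 -> 10100
Step 3: G0=G3|G1=0|0=0 G1=G2|G4=1|0=1 G2=G2|G3=1|0=1 G3=G4|G0=0|1=1 G4=(1+1>=2)=1 -> 01111
Step 4: G0=G3|G1=1|1=1 G1=G2|G4=1|1=1 G2=G2|G3=1|1=1 G3=G4|G0=1|0=1 G4=(1+0>=2)=0 -> 11110
Step 5: G0=G3|G1=1|1=1 G1=G2|G4=1|0=1 G2=G2|G3=1|1=1 G3=G4|G0=0|1=1 G4=(1+1>=2)=1 -> 11111

11111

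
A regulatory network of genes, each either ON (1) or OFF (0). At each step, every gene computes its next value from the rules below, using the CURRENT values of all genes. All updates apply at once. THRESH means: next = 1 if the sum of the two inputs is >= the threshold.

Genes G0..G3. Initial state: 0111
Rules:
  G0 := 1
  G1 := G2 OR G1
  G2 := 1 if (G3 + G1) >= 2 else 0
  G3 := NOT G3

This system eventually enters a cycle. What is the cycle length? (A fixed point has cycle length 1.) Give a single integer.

Answer: 2

Derivation:
Step 0: 0111
Step 1: G0=1(const) G1=G2|G1=1|1=1 G2=(1+1>=2)=1 G3=NOT G3=NOT 1=0 -> 1110
Step 2: G0=1(const) G1=G2|G1=1|1=1 G2=(0+1>=2)=0 G3=NOT G3=NOT 0=1 -> 1101
Step 3: G0=1(const) G1=G2|G1=0|1=1 G2=(1+1>=2)=1 G3=NOT G3=NOT 1=0 -> 1110
State from step 3 equals state from step 1 -> cycle length 2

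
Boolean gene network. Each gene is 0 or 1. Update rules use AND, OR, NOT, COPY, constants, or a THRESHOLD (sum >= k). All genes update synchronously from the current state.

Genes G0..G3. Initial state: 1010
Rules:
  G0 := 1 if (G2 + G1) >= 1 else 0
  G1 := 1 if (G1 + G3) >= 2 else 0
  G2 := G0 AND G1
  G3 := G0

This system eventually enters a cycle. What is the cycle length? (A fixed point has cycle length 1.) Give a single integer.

Answer: 1

Derivation:
Step 0: 1010
Step 1: G0=(1+0>=1)=1 G1=(0+0>=2)=0 G2=G0&G1=1&0=0 G3=G0=1 -> 1001
Step 2: G0=(0+0>=1)=0 G1=(0+1>=2)=0 G2=G0&G1=1&0=0 G3=G0=1 -> 0001
Step 3: G0=(0+0>=1)=0 G1=(0+1>=2)=0 G2=G0&G1=0&0=0 G3=G0=0 -> 0000
Step 4: G0=(0+0>=1)=0 G1=(0+0>=2)=0 G2=G0&G1=0&0=0 G3=G0=0 -> 0000
State from step 4 equals state from step 3 -> cycle length 1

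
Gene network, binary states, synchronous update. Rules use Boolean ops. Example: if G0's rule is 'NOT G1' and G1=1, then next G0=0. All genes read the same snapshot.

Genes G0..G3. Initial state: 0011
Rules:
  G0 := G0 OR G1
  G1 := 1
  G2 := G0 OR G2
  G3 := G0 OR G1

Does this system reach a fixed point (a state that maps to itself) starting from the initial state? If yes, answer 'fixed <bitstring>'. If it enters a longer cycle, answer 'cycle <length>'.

Answer: fixed 1111

Derivation:
Step 0: 0011
Step 1: G0=G0|G1=0|0=0 G1=1(const) G2=G0|G2=0|1=1 G3=G0|G1=0|0=0 -> 0110
Step 2: G0=G0|G1=0|1=1 G1=1(const) G2=G0|G2=0|1=1 G3=G0|G1=0|1=1 -> 1111
Step 3: G0=G0|G1=1|1=1 G1=1(const) G2=G0|G2=1|1=1 G3=G0|G1=1|1=1 -> 1111
Fixed point reached at step 2: 1111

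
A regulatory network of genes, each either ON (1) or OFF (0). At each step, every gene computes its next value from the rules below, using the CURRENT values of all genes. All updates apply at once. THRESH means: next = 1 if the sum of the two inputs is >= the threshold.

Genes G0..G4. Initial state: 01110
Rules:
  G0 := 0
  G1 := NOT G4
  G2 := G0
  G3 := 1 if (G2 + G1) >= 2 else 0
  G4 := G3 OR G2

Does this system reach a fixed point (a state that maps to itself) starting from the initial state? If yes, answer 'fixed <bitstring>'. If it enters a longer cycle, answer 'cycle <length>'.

Answer: fixed 01000

Derivation:
Step 0: 01110
Step 1: G0=0(const) G1=NOT G4=NOT 0=1 G2=G0=0 G3=(1+1>=2)=1 G4=G3|G2=1|1=1 -> 01011
Step 2: G0=0(const) G1=NOT G4=NOT 1=0 G2=G0=0 G3=(0+1>=2)=0 G4=G3|G2=1|0=1 -> 00001
Step 3: G0=0(const) G1=NOT G4=NOT 1=0 G2=G0=0 G3=(0+0>=2)=0 G4=G3|G2=0|0=0 -> 00000
Step 4: G0=0(const) G1=NOT G4=NOT 0=1 G2=G0=0 G3=(0+0>=2)=0 G4=G3|G2=0|0=0 -> 01000
Step 5: G0=0(const) G1=NOT G4=NOT 0=1 G2=G0=0 G3=(0+1>=2)=0 G4=G3|G2=0|0=0 -> 01000
Fixed point reached at step 4: 01000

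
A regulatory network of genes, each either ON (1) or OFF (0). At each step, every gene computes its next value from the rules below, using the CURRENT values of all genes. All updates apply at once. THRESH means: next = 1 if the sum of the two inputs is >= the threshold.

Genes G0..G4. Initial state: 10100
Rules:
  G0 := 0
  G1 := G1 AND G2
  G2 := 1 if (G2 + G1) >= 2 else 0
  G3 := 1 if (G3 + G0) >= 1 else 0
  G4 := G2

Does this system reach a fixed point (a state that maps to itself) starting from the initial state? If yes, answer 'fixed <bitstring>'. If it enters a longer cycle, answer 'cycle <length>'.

Step 0: 10100
Step 1: G0=0(const) G1=G1&G2=0&1=0 G2=(1+0>=2)=0 G3=(0+1>=1)=1 G4=G2=1 -> 00011
Step 2: G0=0(const) G1=G1&G2=0&0=0 G2=(0+0>=2)=0 G3=(1+0>=1)=1 G4=G2=0 -> 00010
Step 3: G0=0(const) G1=G1&G2=0&0=0 G2=(0+0>=2)=0 G3=(1+0>=1)=1 G4=G2=0 -> 00010
Fixed point reached at step 2: 00010

Answer: fixed 00010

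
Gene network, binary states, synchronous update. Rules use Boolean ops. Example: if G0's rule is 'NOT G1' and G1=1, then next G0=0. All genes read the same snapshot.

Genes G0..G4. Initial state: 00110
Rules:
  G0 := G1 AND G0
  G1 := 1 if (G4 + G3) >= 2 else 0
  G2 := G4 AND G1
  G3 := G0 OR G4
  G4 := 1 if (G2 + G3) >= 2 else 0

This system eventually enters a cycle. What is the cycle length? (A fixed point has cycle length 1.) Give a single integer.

Answer: 1

Derivation:
Step 0: 00110
Step 1: G0=G1&G0=0&0=0 G1=(0+1>=2)=0 G2=G4&G1=0&0=0 G3=G0|G4=0|0=0 G4=(1+1>=2)=1 -> 00001
Step 2: G0=G1&G0=0&0=0 G1=(1+0>=2)=0 G2=G4&G1=1&0=0 G3=G0|G4=0|1=1 G4=(0+0>=2)=0 -> 00010
Step 3: G0=G1&G0=0&0=0 G1=(0+1>=2)=0 G2=G4&G1=0&0=0 G3=G0|G4=0|0=0 G4=(0+1>=2)=0 -> 00000
Step 4: G0=G1&G0=0&0=0 G1=(0+0>=2)=0 G2=G4&G1=0&0=0 G3=G0|G4=0|0=0 G4=(0+0>=2)=0 -> 00000
State from step 4 equals state from step 3 -> cycle length 1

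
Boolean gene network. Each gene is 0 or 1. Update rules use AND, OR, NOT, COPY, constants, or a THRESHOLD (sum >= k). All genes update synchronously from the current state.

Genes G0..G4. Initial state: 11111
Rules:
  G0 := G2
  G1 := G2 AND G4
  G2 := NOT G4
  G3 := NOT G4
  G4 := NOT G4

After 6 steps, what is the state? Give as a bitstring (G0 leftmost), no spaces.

Step 1: G0=G2=1 G1=G2&G4=1&1=1 G2=NOT G4=NOT 1=0 G3=NOT G4=NOT 1=0 G4=NOT G4=NOT 1=0 -> 11000
Step 2: G0=G2=0 G1=G2&G4=0&0=0 G2=NOT G4=NOT 0=1 G3=NOT G4=NOT 0=1 G4=NOT G4=NOT 0=1 -> 00111
Step 3: G0=G2=1 G1=G2&G4=1&1=1 G2=NOT G4=NOT 1=0 G3=NOT G4=NOT 1=0 G4=NOT G4=NOT 1=0 -> 11000
Step 4: G0=G2=0 G1=G2&G4=0&0=0 G2=NOT G4=NOT 0=1 G3=NOT G4=NOT 0=1 G4=NOT G4=NOT 0=1 -> 00111
Step 5: G0=G2=1 G1=G2&G4=1&1=1 G2=NOT G4=NOT 1=0 G3=NOT G4=NOT 1=0 G4=NOT G4=NOT 1=0 -> 11000
Step 6: G0=G2=0 G1=G2&G4=0&0=0 G2=NOT G4=NOT 0=1 G3=NOT G4=NOT 0=1 G4=NOT G4=NOT 0=1 -> 00111

00111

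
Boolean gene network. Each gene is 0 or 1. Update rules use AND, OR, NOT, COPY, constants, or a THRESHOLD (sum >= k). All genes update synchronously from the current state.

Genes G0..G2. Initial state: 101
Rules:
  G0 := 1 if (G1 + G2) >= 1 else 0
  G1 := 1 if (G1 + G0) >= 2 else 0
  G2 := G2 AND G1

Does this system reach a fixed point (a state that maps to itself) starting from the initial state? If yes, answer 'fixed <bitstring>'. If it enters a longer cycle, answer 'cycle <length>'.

Answer: fixed 000

Derivation:
Step 0: 101
Step 1: G0=(0+1>=1)=1 G1=(0+1>=2)=0 G2=G2&G1=1&0=0 -> 100
Step 2: G0=(0+0>=1)=0 G1=(0+1>=2)=0 G2=G2&G1=0&0=0 -> 000
Step 3: G0=(0+0>=1)=0 G1=(0+0>=2)=0 G2=G2&G1=0&0=0 -> 000
Fixed point reached at step 2: 000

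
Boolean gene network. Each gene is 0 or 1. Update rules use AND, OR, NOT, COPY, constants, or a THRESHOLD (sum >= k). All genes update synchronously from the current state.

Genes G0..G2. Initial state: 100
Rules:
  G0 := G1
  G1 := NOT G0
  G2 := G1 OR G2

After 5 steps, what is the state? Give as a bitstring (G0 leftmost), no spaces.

Step 1: G0=G1=0 G1=NOT G0=NOT 1=0 G2=G1|G2=0|0=0 -> 000
Step 2: G0=G1=0 G1=NOT G0=NOT 0=1 G2=G1|G2=0|0=0 -> 010
Step 3: G0=G1=1 G1=NOT G0=NOT 0=1 G2=G1|G2=1|0=1 -> 111
Step 4: G0=G1=1 G1=NOT G0=NOT 1=0 G2=G1|G2=1|1=1 -> 101
Step 5: G0=G1=0 G1=NOT G0=NOT 1=0 G2=G1|G2=0|1=1 -> 001

001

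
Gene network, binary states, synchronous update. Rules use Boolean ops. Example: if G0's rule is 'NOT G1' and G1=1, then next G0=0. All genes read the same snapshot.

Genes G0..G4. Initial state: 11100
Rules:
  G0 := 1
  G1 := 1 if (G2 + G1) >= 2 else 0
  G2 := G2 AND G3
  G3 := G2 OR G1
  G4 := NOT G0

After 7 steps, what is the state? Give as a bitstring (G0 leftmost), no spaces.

Step 1: G0=1(const) G1=(1+1>=2)=1 G2=G2&G3=1&0=0 G3=G2|G1=1|1=1 G4=NOT G0=NOT 1=0 -> 11010
Step 2: G0=1(const) G1=(0+1>=2)=0 G2=G2&G3=0&1=0 G3=G2|G1=0|1=1 G4=NOT G0=NOT 1=0 -> 10010
Step 3: G0=1(const) G1=(0+0>=2)=0 G2=G2&G3=0&1=0 G3=G2|G1=0|0=0 G4=NOT G0=NOT 1=0 -> 10000
Step 4: G0=1(const) G1=(0+0>=2)=0 G2=G2&G3=0&0=0 G3=G2|G1=0|0=0 G4=NOT G0=NOT 1=0 -> 10000
Step 5: G0=1(const) G1=(0+0>=2)=0 G2=G2&G3=0&0=0 G3=G2|G1=0|0=0 G4=NOT G0=NOT 1=0 -> 10000
Step 6: G0=1(const) G1=(0+0>=2)=0 G2=G2&G3=0&0=0 G3=G2|G1=0|0=0 G4=NOT G0=NOT 1=0 -> 10000
Step 7: G0=1(const) G1=(0+0>=2)=0 G2=G2&G3=0&0=0 G3=G2|G1=0|0=0 G4=NOT G0=NOT 1=0 -> 10000

10000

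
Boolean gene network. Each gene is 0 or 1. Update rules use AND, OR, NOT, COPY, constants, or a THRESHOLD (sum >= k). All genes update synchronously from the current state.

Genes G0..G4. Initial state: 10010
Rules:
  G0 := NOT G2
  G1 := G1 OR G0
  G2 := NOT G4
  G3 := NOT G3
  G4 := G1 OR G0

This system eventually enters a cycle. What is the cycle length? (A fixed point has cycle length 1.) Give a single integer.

Answer: 2

Derivation:
Step 0: 10010
Step 1: G0=NOT G2=NOT 0=1 G1=G1|G0=0|1=1 G2=NOT G4=NOT 0=1 G3=NOT G3=NOT 1=0 G4=G1|G0=0|1=1 -> 11101
Step 2: G0=NOT G2=NOT 1=0 G1=G1|G0=1|1=1 G2=NOT G4=NOT 1=0 G3=NOT G3=NOT 0=1 G4=G1|G0=1|1=1 -> 01011
Step 3: G0=NOT G2=NOT 0=1 G1=G1|G0=1|0=1 G2=NOT G4=NOT 1=0 G3=NOT G3=NOT 1=0 G4=G1|G0=1|0=1 -> 11001
Step 4: G0=NOT G2=NOT 0=1 G1=G1|G0=1|1=1 G2=NOT G4=NOT 1=0 G3=NOT G3=NOT 0=1 G4=G1|G0=1|1=1 -> 11011
Step 5: G0=NOT G2=NOT 0=1 G1=G1|G0=1|1=1 G2=NOT G4=NOT 1=0 G3=NOT G3=NOT 1=0 G4=G1|G0=1|1=1 -> 11001
State from step 5 equals state from step 3 -> cycle length 2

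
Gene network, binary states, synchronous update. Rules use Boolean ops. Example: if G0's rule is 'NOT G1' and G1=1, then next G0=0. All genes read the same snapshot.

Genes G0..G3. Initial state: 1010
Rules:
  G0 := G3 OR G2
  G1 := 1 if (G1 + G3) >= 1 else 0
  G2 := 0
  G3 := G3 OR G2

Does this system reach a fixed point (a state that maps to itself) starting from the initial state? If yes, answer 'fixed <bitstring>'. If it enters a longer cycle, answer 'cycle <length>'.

Answer: fixed 1101

Derivation:
Step 0: 1010
Step 1: G0=G3|G2=0|1=1 G1=(0+0>=1)=0 G2=0(const) G3=G3|G2=0|1=1 -> 1001
Step 2: G0=G3|G2=1|0=1 G1=(0+1>=1)=1 G2=0(const) G3=G3|G2=1|0=1 -> 1101
Step 3: G0=G3|G2=1|0=1 G1=(1+1>=1)=1 G2=0(const) G3=G3|G2=1|0=1 -> 1101
Fixed point reached at step 2: 1101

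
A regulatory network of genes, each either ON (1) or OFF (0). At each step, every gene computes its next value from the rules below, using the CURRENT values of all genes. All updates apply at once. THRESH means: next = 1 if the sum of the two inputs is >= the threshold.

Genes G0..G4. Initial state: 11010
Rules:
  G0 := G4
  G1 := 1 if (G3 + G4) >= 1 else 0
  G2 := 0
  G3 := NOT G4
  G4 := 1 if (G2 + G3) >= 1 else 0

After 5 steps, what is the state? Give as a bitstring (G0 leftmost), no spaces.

Step 1: G0=G4=0 G1=(1+0>=1)=1 G2=0(const) G3=NOT G4=NOT 0=1 G4=(0+1>=1)=1 -> 01011
Step 2: G0=G4=1 G1=(1+1>=1)=1 G2=0(const) G3=NOT G4=NOT 1=0 G4=(0+1>=1)=1 -> 11001
Step 3: G0=G4=1 G1=(0+1>=1)=1 G2=0(const) G3=NOT G4=NOT 1=0 G4=(0+0>=1)=0 -> 11000
Step 4: G0=G4=0 G1=(0+0>=1)=0 G2=0(const) G3=NOT G4=NOT 0=1 G4=(0+0>=1)=0 -> 00010
Step 5: G0=G4=0 G1=(1+0>=1)=1 G2=0(const) G3=NOT G4=NOT 0=1 G4=(0+1>=1)=1 -> 01011

01011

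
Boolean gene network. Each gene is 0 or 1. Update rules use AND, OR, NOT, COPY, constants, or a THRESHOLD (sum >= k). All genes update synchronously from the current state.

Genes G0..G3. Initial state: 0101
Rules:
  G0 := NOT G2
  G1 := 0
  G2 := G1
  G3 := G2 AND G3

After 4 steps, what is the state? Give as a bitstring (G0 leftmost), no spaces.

Step 1: G0=NOT G2=NOT 0=1 G1=0(const) G2=G1=1 G3=G2&G3=0&1=0 -> 1010
Step 2: G0=NOT G2=NOT 1=0 G1=0(const) G2=G1=0 G3=G2&G3=1&0=0 -> 0000
Step 3: G0=NOT G2=NOT 0=1 G1=0(const) G2=G1=0 G3=G2&G3=0&0=0 -> 1000
Step 4: G0=NOT G2=NOT 0=1 G1=0(const) G2=G1=0 G3=G2&G3=0&0=0 -> 1000

1000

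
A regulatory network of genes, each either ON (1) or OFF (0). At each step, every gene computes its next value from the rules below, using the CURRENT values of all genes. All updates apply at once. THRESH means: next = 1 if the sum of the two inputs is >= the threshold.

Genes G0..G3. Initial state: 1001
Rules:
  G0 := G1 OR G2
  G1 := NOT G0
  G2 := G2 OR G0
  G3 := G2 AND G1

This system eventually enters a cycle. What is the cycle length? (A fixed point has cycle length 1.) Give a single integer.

Step 0: 1001
Step 1: G0=G1|G2=0|0=0 G1=NOT G0=NOT 1=0 G2=G2|G0=0|1=1 G3=G2&G1=0&0=0 -> 0010
Step 2: G0=G1|G2=0|1=1 G1=NOT G0=NOT 0=1 G2=G2|G0=1|0=1 G3=G2&G1=1&0=0 -> 1110
Step 3: G0=G1|G2=1|1=1 G1=NOT G0=NOT 1=0 G2=G2|G0=1|1=1 G3=G2&G1=1&1=1 -> 1011
Step 4: G0=G1|G2=0|1=1 G1=NOT G0=NOT 1=0 G2=G2|G0=1|1=1 G3=G2&G1=1&0=0 -> 1010
Step 5: G0=G1|G2=0|1=1 G1=NOT G0=NOT 1=0 G2=G2|G0=1|1=1 G3=G2&G1=1&0=0 -> 1010
State from step 5 equals state from step 4 -> cycle length 1

Answer: 1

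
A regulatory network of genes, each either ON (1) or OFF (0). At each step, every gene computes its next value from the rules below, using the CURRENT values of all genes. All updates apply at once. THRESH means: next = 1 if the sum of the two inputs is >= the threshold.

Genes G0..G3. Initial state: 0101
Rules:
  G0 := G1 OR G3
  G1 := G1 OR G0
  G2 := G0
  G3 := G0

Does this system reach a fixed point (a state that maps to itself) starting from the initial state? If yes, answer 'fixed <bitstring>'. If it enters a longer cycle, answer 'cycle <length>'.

Answer: fixed 1111

Derivation:
Step 0: 0101
Step 1: G0=G1|G3=1|1=1 G1=G1|G0=1|0=1 G2=G0=0 G3=G0=0 -> 1100
Step 2: G0=G1|G3=1|0=1 G1=G1|G0=1|1=1 G2=G0=1 G3=G0=1 -> 1111
Step 3: G0=G1|G3=1|1=1 G1=G1|G0=1|1=1 G2=G0=1 G3=G0=1 -> 1111
Fixed point reached at step 2: 1111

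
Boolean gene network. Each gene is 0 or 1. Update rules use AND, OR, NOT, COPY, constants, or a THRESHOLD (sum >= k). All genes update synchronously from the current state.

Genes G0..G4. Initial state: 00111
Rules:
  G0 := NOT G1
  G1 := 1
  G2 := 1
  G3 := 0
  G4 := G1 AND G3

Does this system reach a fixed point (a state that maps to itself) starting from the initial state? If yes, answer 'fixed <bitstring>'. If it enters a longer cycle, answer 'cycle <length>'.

Step 0: 00111
Step 1: G0=NOT G1=NOT 0=1 G1=1(const) G2=1(const) G3=0(const) G4=G1&G3=0&1=0 -> 11100
Step 2: G0=NOT G1=NOT 1=0 G1=1(const) G2=1(const) G3=0(const) G4=G1&G3=1&0=0 -> 01100
Step 3: G0=NOT G1=NOT 1=0 G1=1(const) G2=1(const) G3=0(const) G4=G1&G3=1&0=0 -> 01100
Fixed point reached at step 2: 01100

Answer: fixed 01100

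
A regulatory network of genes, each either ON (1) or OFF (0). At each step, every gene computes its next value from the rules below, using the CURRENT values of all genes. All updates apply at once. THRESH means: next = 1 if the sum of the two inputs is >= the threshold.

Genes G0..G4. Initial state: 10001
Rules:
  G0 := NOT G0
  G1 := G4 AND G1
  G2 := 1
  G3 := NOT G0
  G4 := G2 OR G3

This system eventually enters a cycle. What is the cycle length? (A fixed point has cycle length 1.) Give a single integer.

Step 0: 10001
Step 1: G0=NOT G0=NOT 1=0 G1=G4&G1=1&0=0 G2=1(const) G3=NOT G0=NOT 1=0 G4=G2|G3=0|0=0 -> 00100
Step 2: G0=NOT G0=NOT 0=1 G1=G4&G1=0&0=0 G2=1(const) G3=NOT G0=NOT 0=1 G4=G2|G3=1|0=1 -> 10111
Step 3: G0=NOT G0=NOT 1=0 G1=G4&G1=1&0=0 G2=1(const) G3=NOT G0=NOT 1=0 G4=G2|G3=1|1=1 -> 00101
Step 4: G0=NOT G0=NOT 0=1 G1=G4&G1=1&0=0 G2=1(const) G3=NOT G0=NOT 0=1 G4=G2|G3=1|0=1 -> 10111
State from step 4 equals state from step 2 -> cycle length 2

Answer: 2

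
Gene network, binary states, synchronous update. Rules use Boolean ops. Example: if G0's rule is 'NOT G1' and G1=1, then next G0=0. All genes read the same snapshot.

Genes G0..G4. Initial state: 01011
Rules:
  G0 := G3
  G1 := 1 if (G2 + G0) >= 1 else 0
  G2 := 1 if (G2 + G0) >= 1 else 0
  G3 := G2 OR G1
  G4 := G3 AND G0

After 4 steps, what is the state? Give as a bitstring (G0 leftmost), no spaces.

Step 1: G0=G3=1 G1=(0+0>=1)=0 G2=(0+0>=1)=0 G3=G2|G1=0|1=1 G4=G3&G0=1&0=0 -> 10010
Step 2: G0=G3=1 G1=(0+1>=1)=1 G2=(0+1>=1)=1 G3=G2|G1=0|0=0 G4=G3&G0=1&1=1 -> 11101
Step 3: G0=G3=0 G1=(1+1>=1)=1 G2=(1+1>=1)=1 G3=G2|G1=1|1=1 G4=G3&G0=0&1=0 -> 01110
Step 4: G0=G3=1 G1=(1+0>=1)=1 G2=(1+0>=1)=1 G3=G2|G1=1|1=1 G4=G3&G0=1&0=0 -> 11110

11110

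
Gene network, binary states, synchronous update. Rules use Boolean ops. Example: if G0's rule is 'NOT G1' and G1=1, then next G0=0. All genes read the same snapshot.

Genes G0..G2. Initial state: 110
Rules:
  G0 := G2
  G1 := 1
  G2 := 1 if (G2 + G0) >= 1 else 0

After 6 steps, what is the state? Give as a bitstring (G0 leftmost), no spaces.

Step 1: G0=G2=0 G1=1(const) G2=(0+1>=1)=1 -> 011
Step 2: G0=G2=1 G1=1(const) G2=(1+0>=1)=1 -> 111
Step 3: G0=G2=1 G1=1(const) G2=(1+1>=1)=1 -> 111
Step 4: G0=G2=1 G1=1(const) G2=(1+1>=1)=1 -> 111
Step 5: G0=G2=1 G1=1(const) G2=(1+1>=1)=1 -> 111
Step 6: G0=G2=1 G1=1(const) G2=(1+1>=1)=1 -> 111

111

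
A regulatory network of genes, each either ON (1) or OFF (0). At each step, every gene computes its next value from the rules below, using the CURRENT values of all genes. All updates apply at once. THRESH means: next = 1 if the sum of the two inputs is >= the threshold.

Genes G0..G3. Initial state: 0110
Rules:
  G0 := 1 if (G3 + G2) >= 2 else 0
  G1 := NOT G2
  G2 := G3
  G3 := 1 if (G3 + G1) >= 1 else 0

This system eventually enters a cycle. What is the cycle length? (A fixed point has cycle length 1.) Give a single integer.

Step 0: 0110
Step 1: G0=(0+1>=2)=0 G1=NOT G2=NOT 1=0 G2=G3=0 G3=(0+1>=1)=1 -> 0001
Step 2: G0=(1+0>=2)=0 G1=NOT G2=NOT 0=1 G2=G3=1 G3=(1+0>=1)=1 -> 0111
Step 3: G0=(1+1>=2)=1 G1=NOT G2=NOT 1=0 G2=G3=1 G3=(1+1>=1)=1 -> 1011
Step 4: G0=(1+1>=2)=1 G1=NOT G2=NOT 1=0 G2=G3=1 G3=(1+0>=1)=1 -> 1011
State from step 4 equals state from step 3 -> cycle length 1

Answer: 1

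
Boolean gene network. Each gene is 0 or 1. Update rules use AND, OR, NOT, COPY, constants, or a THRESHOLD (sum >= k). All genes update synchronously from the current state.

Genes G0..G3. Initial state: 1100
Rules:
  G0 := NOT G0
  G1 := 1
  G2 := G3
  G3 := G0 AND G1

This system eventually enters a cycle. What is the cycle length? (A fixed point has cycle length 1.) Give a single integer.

Step 0: 1100
Step 1: G0=NOT G0=NOT 1=0 G1=1(const) G2=G3=0 G3=G0&G1=1&1=1 -> 0101
Step 2: G0=NOT G0=NOT 0=1 G1=1(const) G2=G3=1 G3=G0&G1=0&1=0 -> 1110
Step 3: G0=NOT G0=NOT 1=0 G1=1(const) G2=G3=0 G3=G0&G1=1&1=1 -> 0101
State from step 3 equals state from step 1 -> cycle length 2

Answer: 2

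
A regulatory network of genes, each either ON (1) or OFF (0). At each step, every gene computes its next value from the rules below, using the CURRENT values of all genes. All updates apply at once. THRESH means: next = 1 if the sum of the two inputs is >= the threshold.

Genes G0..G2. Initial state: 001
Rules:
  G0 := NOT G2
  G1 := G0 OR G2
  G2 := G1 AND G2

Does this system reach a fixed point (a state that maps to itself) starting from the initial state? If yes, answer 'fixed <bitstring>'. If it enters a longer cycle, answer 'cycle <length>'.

Answer: fixed 110

Derivation:
Step 0: 001
Step 1: G0=NOT G2=NOT 1=0 G1=G0|G2=0|1=1 G2=G1&G2=0&1=0 -> 010
Step 2: G0=NOT G2=NOT 0=1 G1=G0|G2=0|0=0 G2=G1&G2=1&0=0 -> 100
Step 3: G0=NOT G2=NOT 0=1 G1=G0|G2=1|0=1 G2=G1&G2=0&0=0 -> 110
Step 4: G0=NOT G2=NOT 0=1 G1=G0|G2=1|0=1 G2=G1&G2=1&0=0 -> 110
Fixed point reached at step 3: 110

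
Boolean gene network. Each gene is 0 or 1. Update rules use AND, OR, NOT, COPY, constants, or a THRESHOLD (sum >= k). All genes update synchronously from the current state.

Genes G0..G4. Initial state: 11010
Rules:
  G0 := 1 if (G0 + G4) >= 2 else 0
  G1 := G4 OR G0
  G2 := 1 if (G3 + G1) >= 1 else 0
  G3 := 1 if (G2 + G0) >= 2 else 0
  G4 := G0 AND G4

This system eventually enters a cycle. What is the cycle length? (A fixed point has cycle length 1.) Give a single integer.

Answer: 1

Derivation:
Step 0: 11010
Step 1: G0=(1+0>=2)=0 G1=G4|G0=0|1=1 G2=(1+1>=1)=1 G3=(0+1>=2)=0 G4=G0&G4=1&0=0 -> 01100
Step 2: G0=(0+0>=2)=0 G1=G4|G0=0|0=0 G2=(0+1>=1)=1 G3=(1+0>=2)=0 G4=G0&G4=0&0=0 -> 00100
Step 3: G0=(0+0>=2)=0 G1=G4|G0=0|0=0 G2=(0+0>=1)=0 G3=(1+0>=2)=0 G4=G0&G4=0&0=0 -> 00000
Step 4: G0=(0+0>=2)=0 G1=G4|G0=0|0=0 G2=(0+0>=1)=0 G3=(0+0>=2)=0 G4=G0&G4=0&0=0 -> 00000
State from step 4 equals state from step 3 -> cycle length 1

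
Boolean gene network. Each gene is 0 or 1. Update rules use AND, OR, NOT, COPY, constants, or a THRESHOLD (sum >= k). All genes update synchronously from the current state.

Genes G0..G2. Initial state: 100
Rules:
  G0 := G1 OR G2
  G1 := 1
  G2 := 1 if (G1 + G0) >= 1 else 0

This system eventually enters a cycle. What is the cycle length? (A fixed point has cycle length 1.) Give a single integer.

Step 0: 100
Step 1: G0=G1|G2=0|0=0 G1=1(const) G2=(0+1>=1)=1 -> 011
Step 2: G0=G1|G2=1|1=1 G1=1(const) G2=(1+0>=1)=1 -> 111
Step 3: G0=G1|G2=1|1=1 G1=1(const) G2=(1+1>=1)=1 -> 111
State from step 3 equals state from step 2 -> cycle length 1

Answer: 1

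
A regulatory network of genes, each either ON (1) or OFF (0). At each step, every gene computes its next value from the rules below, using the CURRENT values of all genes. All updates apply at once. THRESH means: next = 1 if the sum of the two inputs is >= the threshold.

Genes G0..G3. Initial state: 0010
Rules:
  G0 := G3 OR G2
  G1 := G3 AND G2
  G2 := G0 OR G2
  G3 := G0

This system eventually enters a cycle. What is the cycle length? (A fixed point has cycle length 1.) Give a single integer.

Step 0: 0010
Step 1: G0=G3|G2=0|1=1 G1=G3&G2=0&1=0 G2=G0|G2=0|1=1 G3=G0=0 -> 1010
Step 2: G0=G3|G2=0|1=1 G1=G3&G2=0&1=0 G2=G0|G2=1|1=1 G3=G0=1 -> 1011
Step 3: G0=G3|G2=1|1=1 G1=G3&G2=1&1=1 G2=G0|G2=1|1=1 G3=G0=1 -> 1111
Step 4: G0=G3|G2=1|1=1 G1=G3&G2=1&1=1 G2=G0|G2=1|1=1 G3=G0=1 -> 1111
State from step 4 equals state from step 3 -> cycle length 1

Answer: 1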